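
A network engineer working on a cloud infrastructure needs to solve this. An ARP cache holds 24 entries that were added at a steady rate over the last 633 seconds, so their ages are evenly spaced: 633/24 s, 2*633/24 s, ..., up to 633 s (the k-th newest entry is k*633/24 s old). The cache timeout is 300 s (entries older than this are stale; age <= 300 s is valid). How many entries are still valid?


Ages are k * 633/24 s for k = 1..24 (spacing = 26.3750 s).
Entry k is valid iff k * 633/24 <= 300 iff k <= 24 * 300 / 633 = 11.3744
n_valid = floor(11.3744) = 11
(n_stale = 24 - 11 = 13)

11


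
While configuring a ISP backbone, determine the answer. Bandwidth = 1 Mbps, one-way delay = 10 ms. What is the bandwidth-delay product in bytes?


Given: bandwidth = 1 Mbps, delay = 10 ms
BDP in bits = 1 * 10^6 * 10 / 1000
BDP in bits = 10000
BDP in bytes = 10000 / 8 = 1250

1250


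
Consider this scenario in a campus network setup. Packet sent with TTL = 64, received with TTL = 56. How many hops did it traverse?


Given: initial TTL = 64, received TTL = 56
Hops = initial TTL - received TTL
Hops = 64 - 56 = 8

8


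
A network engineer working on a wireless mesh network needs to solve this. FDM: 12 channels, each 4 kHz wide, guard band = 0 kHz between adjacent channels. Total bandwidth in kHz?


Given: 12 channels, 4 kHz each, guard = 0 kHz
Channel bandwidth = 12 * 4 = 48 kHz
Guard bands = 11 gaps * 0 kHz = 0 kHz
Total = 48 + 0 = 48 kHz

48


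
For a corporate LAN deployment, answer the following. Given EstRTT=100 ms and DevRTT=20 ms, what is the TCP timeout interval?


Given: EstRTT = 100 ms, DevRTT = 20 ms
Timeout = EstRTT + 4 * DevRTT
4 * DevRTT = 4 * 20 = 80
Timeout = 100 + 80 = 180 ms

180


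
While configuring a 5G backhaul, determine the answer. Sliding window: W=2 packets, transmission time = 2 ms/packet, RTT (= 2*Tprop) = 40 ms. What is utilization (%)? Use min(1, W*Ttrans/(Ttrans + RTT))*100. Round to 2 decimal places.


Given: W = 2, Ttrans = 2 ms, RTT = 40 ms (= 2 * Tprop, Tprop = 20 ms)
Cycle time = Ttrans + RTT = 2 + 40 = 42 ms (first packet sent until its ACK returns)
W * Ttrans = 2 * 2 = 4 ms of sending per cycle
W * Ttrans / (Ttrans + RTT) = 4 / 42 = 0.095238
U = min(1, 0.095238) = 0.095238
U% = 9.52%

9.52


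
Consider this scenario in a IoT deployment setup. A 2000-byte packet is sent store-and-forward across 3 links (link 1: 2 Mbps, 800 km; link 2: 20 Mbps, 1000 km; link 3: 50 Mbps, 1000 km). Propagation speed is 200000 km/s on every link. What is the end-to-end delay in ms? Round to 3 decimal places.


Packet = 2000 bytes = 16000 bits. Store-and-forward: sum (t_trans + t_prop) per link.
Link 1: t_trans = 16000/(2*10^6) s = 8.0000 ms; t_prop = 800/200000 s = 4.0000 ms; subtotal = 12.0000 ms
Link 2: t_trans = 16000/(20*10^6) s = 0.8000 ms; t_prop = 1000/200000 s = 5.0000 ms; subtotal = 5.8000 ms
Link 3: t_trans = 16000/(50*10^6) s = 0.3200 ms; t_prop = 1000/200000 s = 5.0000 ms; subtotal = 5.3200 ms
End-to-end = 12.0000 + 5.8000 + 5.3200 = 23.1200 ms -> 23.120 ms (3 dp)

23.120


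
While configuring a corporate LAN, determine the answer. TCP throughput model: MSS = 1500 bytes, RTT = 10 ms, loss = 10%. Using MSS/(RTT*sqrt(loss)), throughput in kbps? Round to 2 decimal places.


Given: MSS = 1500 bytes, RTT = 10 ms, loss = 10%
RTT in seconds = 10 / 1000 = 0.01
Loss rate = 10% = 0.1
sqrt(loss) = sqrt(0.1) = 0.316227766017
Throughput (bytes/s) = 1500 / (0.01 * 0.316227766017) = 474341.6490
Throughput (kbps) = 474341.6490 * 8 / 1000 = 3794.733192 -> 3794.73 kbps (2 dp)

3794.73


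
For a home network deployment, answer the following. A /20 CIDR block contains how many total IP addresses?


Given: CIDR prefix /20
Host bits = 32 - 20 = 12
Total addresses = 2^12 = 4096

4096


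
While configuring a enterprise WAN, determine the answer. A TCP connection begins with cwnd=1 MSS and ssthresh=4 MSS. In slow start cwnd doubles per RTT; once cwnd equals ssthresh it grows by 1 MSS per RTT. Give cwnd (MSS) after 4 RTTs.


RTT 0: cwnd = 1 MSS (initial)
RTT 1: cwnd = 2 MSS (slow start, doubled)
RTT 2: cwnd = 4 MSS (slow start, doubled)
RTT 3: cwnd = 5 MSS (congestion avoidance, +1)
RTT 4: cwnd = 6 MSS (congestion avoidance, +1)

6


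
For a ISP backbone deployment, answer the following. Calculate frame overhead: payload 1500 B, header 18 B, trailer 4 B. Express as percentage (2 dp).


Given: payload = 1500 B, header = 18 B, trailer = 4 B
Overhead bytes = header + trailer = 18 + 4 = 22
Total frame = payload + overhead = 1500 + 22 = 1522
Overhead % = 22 / 1522 * 100 = 1.4455% -> 1.45% (2 dp)

1.45


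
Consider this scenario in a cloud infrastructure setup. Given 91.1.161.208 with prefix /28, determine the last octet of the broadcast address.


Given: IP = 91.1.161.208, prefix = /28
Host bits = 32 - 28 = 4
Network last octet = 208 AND mask = 208
Host part size = 2^4 - 1 = 15
Broadcast last octet = 208 OR 15 = 223

223


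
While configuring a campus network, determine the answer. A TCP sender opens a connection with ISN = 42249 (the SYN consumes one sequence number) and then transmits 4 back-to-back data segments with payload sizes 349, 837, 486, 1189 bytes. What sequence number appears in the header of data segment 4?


The SYN occupies sequence number ISN = 42249, so the first data byte is ISN + 1 = 42250.
SEQ of data segment i = (ISN + 1) + sum of payload sizes of segments 1..i-1.
Segment 1: SEQ = 42250, payload = 349 bytes
Segment 2: SEQ = 42599, payload = 837 bytes
Segment 3: SEQ = 43436, payload = 486 bytes
Segment 4: SEQ = 43922, payload = 1189 bytes
SEQ of segment 4 = 42250 + 349 + 837 + 486 = 43922

43922


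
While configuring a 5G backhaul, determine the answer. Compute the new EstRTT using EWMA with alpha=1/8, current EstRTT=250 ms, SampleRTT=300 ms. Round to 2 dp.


Given: EstRTT = 250 ms, SampleRTT = 300 ms, alpha = 1/8
New EstRTT = (1 - alpha) * EstRTT + alpha * SampleRTT
(7/8) * 250 = 218.75
(1/8) * 300 = 37.5
New EstRTT = 218.75 + 37.5 = 256.25 ms -> 256.25 ms (2 dp)

256.25


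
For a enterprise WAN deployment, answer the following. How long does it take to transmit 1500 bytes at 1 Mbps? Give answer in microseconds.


Given: packet = 1500 bytes, bandwidth = 1 Mbps
Packet in bits = 1500 * 8 = 12000 bits
Bandwidth = 1 * 10^6 = 1000000 bps
Time = 12000 / 1000000 seconds
Time in us = 12000 * 10^6 / 1000000 = 12000

12000


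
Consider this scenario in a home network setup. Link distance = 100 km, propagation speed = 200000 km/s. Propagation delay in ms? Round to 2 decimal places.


Given: distance = 100 km, speed = 200000 km/s
Delay = distance / speed = 100 / 200000 seconds
Delay in ms = 100 * 1000 / 200000
Delay = 0.5000 ms
Rounded to 2 dp = 0.50 ms

0.50


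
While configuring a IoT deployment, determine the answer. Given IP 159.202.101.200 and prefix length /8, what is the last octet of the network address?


Given: IP = 159.202.101.200, prefix = /8
Subnet mask = 255.0.0.0
Last octet of IP: 200
Last octet of mask: 0
Network last octet = 200 AND 0 = 0

0


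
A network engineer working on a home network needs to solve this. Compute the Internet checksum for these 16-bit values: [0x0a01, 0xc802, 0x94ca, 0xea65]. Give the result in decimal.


Given words: [0x0a01, 0xc802, 0x94ca, 0xea65]
Step 1: Sum all words
Raw sum = 2561 + 51202 + 38090 + 60005 = 151858
Step 2: Fold carry: (20786 + 2) = 20788
One's complement = ~20788 & 0xFFFF = 44747

44747


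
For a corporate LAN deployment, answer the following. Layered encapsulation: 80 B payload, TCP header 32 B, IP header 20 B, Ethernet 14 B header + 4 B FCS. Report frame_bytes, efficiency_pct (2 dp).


TCP segment = 80 + 32 = 112 B
IP packet = 112 + 20 = 132 B
Ethernet frame = 132 + 14 + 4 = 150 B
Efficiency = app / frame = 80 / 150 = 0.533333 = 53.3333% -> 53.33% (2 dp)

150, 53.33


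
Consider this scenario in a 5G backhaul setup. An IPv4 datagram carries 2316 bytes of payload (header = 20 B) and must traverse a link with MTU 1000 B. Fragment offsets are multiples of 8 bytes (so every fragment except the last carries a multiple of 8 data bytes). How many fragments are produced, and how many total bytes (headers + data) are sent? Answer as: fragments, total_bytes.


Max data per non-final fragment = floor((MTU - header)/8)*8 = floor((1000 - 20)/8)*8 = floor(980/8)*8 = 976 B
Final fragment needs no 8-byte alignment: it can carry up to MTU - header = 980 B
Non-final fragments needed = ceil((payload - 980) / 976) = ceil(1336/976) = ceil(1.3689) = 2
Number of fragments = 2 + 1 = 3
Fragment sizes (data): 2 * 976 B + 364 B (last, 364 <= 980 OK)
Total bytes sent = payload + n_frags * header = 2316 + 3*20 = 2316 + 60 = 2376 B

3, 2376


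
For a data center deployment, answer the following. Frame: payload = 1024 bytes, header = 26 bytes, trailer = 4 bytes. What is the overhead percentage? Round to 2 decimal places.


Given: payload = 1024 B, header = 26 B, trailer = 4 B
Overhead bytes = header + trailer = 26 + 4 = 30
Total frame = payload + overhead = 1024 + 30 = 1054
Overhead % = 30 / 1054 * 100 = 2.8463% -> 2.85% (2 dp)

2.85


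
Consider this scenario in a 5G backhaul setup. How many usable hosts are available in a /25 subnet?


Given: subnet mask /25
Host bits = 32 - 25 = 7
Total addresses = 2^7 = 128
Usable hosts = 128 - 2 (network + broadcast) = 126

126


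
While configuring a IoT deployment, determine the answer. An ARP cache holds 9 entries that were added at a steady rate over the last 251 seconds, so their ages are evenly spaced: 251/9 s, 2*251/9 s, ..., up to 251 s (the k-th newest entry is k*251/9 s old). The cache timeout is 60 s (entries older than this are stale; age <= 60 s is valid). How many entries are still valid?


Ages are k * 251/9 s for k = 1..9 (spacing = 27.8889 s).
Entry k is valid iff k * 251/9 <= 60 iff k <= 9 * 60 / 251 = 2.1514
n_valid = floor(2.1514) = 2
(n_stale = 9 - 2 = 7)

2


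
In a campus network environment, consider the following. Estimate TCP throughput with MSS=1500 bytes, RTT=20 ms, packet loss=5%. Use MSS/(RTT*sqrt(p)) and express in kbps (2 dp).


Given: MSS = 1500 bytes, RTT = 20 ms, loss = 5%
RTT in seconds = 20 / 1000 = 0.02
Loss rate = 5% = 0.05
sqrt(loss) = sqrt(0.05) = 0.223606797750
Throughput (bytes/s) = 1500 / (0.02 * 0.223606797750) = 335410.1966
Throughput (kbps) = 335410.1966 * 8 / 1000 = 2683.281573 -> 2683.28 kbps (2 dp)

2683.28


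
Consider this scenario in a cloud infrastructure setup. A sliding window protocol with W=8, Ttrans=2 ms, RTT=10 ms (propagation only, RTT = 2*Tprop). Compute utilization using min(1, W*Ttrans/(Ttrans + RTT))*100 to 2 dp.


Given: W = 8, Ttrans = 2 ms, RTT = 10 ms (= 2 * Tprop, Tprop = 5 ms)
Cycle time = Ttrans + RTT = 2 + 10 = 12 ms (first packet sent until its ACK returns)
W * Ttrans = 8 * 2 = 16 ms of sending per cycle
W * Ttrans / (Ttrans + RTT) = 16 / 12 = 1.333333
U = min(1, 1.333333) = 1.000000
U% = 100.00%

100.00


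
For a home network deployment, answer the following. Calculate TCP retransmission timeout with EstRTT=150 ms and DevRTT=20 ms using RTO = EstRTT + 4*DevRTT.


Given: EstRTT = 150 ms, DevRTT = 20 ms
Timeout = EstRTT + 4 * DevRTT
4 * DevRTT = 4 * 20 = 80
Timeout = 150 + 80 = 230 ms

230


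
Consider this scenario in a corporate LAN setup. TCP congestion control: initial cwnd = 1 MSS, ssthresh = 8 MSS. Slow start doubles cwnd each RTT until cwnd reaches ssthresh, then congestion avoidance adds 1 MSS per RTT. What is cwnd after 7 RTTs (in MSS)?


RTT 0: cwnd = 1 MSS (initial)
RTT 1: cwnd = 2 MSS (slow start, doubled)
RTT 2: cwnd = 4 MSS (slow start, doubled)
RTT 3: cwnd = 8 MSS (slow start, doubled)
RTT 4: cwnd = 9 MSS (congestion avoidance, +1)
RTT 5: cwnd = 10 MSS (congestion avoidance, +1)
RTT 6: cwnd = 11 MSS (congestion avoidance, +1)
RTT 7: cwnd = 12 MSS (congestion avoidance, +1)

12


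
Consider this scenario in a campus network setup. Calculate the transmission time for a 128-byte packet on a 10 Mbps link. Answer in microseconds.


Given: packet = 128 bytes, bandwidth = 10 Mbps
Packet in bits = 128 * 8 = 1024 bits
Bandwidth = 10 * 10^6 = 10000000 bps
Time = 1024 / 10000000 seconds
Time in us = 1024 * 10^6 / 10000000 = 102.4

102.4


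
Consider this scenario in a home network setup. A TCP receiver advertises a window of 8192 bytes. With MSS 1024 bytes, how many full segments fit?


Given: RWND = 8192 bytes, MSS = 1024 bytes
Full segments = floor(RWND / MSS)
Full segments = floor(8192 / 1024)
Full segments = floor(8.0) = 8

8


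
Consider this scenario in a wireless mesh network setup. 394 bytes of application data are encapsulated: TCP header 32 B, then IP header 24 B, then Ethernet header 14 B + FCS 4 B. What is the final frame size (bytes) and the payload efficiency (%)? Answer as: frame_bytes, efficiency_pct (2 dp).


TCP segment = 394 + 32 = 426 B
IP packet = 426 + 24 = 450 B
Ethernet frame = 450 + 14 + 4 = 468 B
Efficiency = app / frame = 394 / 468 = 0.841880 = 84.1880% -> 84.19% (2 dp)

468, 84.19


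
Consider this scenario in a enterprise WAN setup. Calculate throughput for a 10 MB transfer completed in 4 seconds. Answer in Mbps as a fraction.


Given: file = 10 MB, time = 4 s
File in Mb = 10 * 8 = 80 Mb
Throughput = 80 / 4 Mbps
Throughput = 20 Mbps

20


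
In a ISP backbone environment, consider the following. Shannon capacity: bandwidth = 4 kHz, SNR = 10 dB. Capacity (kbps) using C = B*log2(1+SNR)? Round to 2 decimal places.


Given: B = 4 kHz, SNR = 10 dB
SNR linear = 10^(10/10) = 10
1 + SNR = 11
log2(11) = 3.4594316186
C = 4 * 1000 * 3.4594316186 = 13837.7265 bps
C = 13.837726 kbps -> 13.84 kbps (2 dp)

13.84


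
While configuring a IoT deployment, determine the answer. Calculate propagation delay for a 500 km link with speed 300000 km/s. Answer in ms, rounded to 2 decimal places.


Given: distance = 500 km, speed = 300000 km/s
Delay = distance / speed = 500 / 300000 seconds
Delay in ms = 500 * 1000 / 300000
Delay = 1.6667 ms
Rounded to 2 dp = 1.67 ms

1.67


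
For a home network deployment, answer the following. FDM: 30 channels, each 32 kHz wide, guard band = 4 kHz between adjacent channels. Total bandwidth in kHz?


Given: 30 channels, 32 kHz each, guard = 4 kHz
Channel bandwidth = 30 * 32 = 960 kHz
Guard bands = 29 gaps * 4 kHz = 116 kHz
Total = 960 + 116 = 1076 kHz

1076


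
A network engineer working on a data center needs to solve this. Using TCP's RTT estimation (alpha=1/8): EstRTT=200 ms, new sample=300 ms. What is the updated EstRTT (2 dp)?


Given: EstRTT = 200 ms, SampleRTT = 300 ms, alpha = 1/8
New EstRTT = (1 - alpha) * EstRTT + alpha * SampleRTT
(7/8) * 200 = 175
(1/8) * 300 = 37.5
New EstRTT = 175 + 37.5 = 212.5 ms -> 212.50 ms (2 dp)

212.50


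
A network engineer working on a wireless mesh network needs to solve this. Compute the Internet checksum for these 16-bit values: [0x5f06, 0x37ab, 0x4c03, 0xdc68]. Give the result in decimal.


Given words: [0x5f06, 0x37ab, 0x4c03, 0xdc68]
Step 1: Sum all words
Raw sum = 24326 + 14251 + 19459 + 56424 = 114460
Step 2: Fold carry: (48924 + 1) = 48925
One's complement = ~48925 & 0xFFFF = 16610

16610


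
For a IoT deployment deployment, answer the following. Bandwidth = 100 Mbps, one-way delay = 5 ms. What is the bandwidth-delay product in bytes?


Given: bandwidth = 100 Mbps, delay = 5 ms
BDP in bits = 100 * 10^6 * 5 / 1000
BDP in bits = 500000
BDP in bytes = 500000 / 8 = 62500

62500


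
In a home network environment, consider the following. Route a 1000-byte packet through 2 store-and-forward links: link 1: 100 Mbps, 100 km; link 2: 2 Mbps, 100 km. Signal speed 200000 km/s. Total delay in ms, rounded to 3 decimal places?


Packet = 1000 bytes = 8000 bits. Store-and-forward: sum (t_trans + t_prop) per link.
Link 1: t_trans = 8000/(100*10^6) s = 0.0800 ms; t_prop = 100/200000 s = 0.5000 ms; subtotal = 0.5800 ms
Link 2: t_trans = 8000/(2*10^6) s = 4.0000 ms; t_prop = 100/200000 s = 0.5000 ms; subtotal = 4.5000 ms
End-to-end = 0.5800 + 4.5000 = 5.0800 ms -> 5.080 ms (3 dp)

5.080


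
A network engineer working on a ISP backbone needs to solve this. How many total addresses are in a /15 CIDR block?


Given: CIDR prefix /15
Host bits = 32 - 15 = 17
Total addresses = 2^17 = 131072

131072


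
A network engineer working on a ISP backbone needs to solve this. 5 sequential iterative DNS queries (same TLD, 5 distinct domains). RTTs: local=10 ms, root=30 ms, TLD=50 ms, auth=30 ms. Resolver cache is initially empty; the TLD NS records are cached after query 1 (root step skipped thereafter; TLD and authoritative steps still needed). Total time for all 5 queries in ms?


Lookup 1 (cold cache): local + root + TLD + auth = 10 + 30 + 50 + 30 = 120 ms
Lookups 2..5 (TLD NS cached -> skip root; new domain -> still ask TLD and auth): local + TLD + auth = 10 + 50 + 30 = 90 ms each
Remaining 4 lookups: 4 * 90 = 360 ms
Total = 120 + 360 = 480 ms

480


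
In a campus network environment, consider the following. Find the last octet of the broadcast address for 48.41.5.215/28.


Given: IP = 48.41.5.215, prefix = /28
Host bits = 32 - 28 = 4
Network last octet = 215 AND mask = 208
Host part size = 2^4 - 1 = 15
Broadcast last octet = 208 OR 15 = 223

223


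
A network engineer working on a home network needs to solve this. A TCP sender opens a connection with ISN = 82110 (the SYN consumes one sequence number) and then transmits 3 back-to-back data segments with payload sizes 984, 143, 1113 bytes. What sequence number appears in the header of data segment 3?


The SYN occupies sequence number ISN = 82110, so the first data byte is ISN + 1 = 82111.
SEQ of data segment i = (ISN + 1) + sum of payload sizes of segments 1..i-1.
Segment 1: SEQ = 82111, payload = 984 bytes
Segment 2: SEQ = 83095, payload = 143 bytes
Segment 3: SEQ = 83238, payload = 1113 bytes
SEQ of segment 3 = 82111 + 984 + 143 = 83238

83238


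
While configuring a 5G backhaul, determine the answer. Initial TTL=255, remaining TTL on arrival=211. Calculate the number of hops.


Given: initial TTL = 255, received TTL = 211
Hops = initial TTL - received TTL
Hops = 255 - 211 = 44

44


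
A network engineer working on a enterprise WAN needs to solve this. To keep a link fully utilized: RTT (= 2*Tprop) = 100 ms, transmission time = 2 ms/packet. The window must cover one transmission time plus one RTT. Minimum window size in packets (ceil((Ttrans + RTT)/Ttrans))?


Given: Ttrans = 2 ms, RTT = 100 ms (= 2 * Tprop, Tprop = 50 ms)
Time until first ACK returns = Ttrans + RTT = 2 + 100 = 102 ms
Need W * Ttrans >= Ttrans + RTT  ->  W >= (Ttrans + RTT) / Ttrans
(Ttrans + RTT) / Ttrans = 102 / 2 = 51
W_min = ceil(51) = 51

51


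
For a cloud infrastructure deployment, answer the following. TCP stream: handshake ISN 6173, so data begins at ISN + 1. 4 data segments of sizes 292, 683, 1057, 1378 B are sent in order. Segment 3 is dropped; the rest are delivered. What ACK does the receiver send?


SYN uses sequence number 6173; first data byte = ISN + 1 = 6174.
Segment 1: SEQ = 6174, len = 292 B, covers [6174, 6465]
Segment 2: SEQ = 6466, len = 683 B, covers [6466, 7148]
Segment 3: SEQ = 7149, len = 1057 B, covers [7149, 8205] [LOST]
Segment 4: SEQ = 8206, len = 1378 B, covers [8206, 9583]
In-order data received: bytes [6174, 7148] (segments 1..2).
Segment 3 missing -> gap begins at byte 7149; later segments buffered out of order.
Cumulative ACK = next expected in-order byte = 6174 + 292 + 683 = 7149

7149


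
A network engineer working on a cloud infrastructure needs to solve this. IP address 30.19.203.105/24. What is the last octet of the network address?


Given: IP = 30.19.203.105, prefix = /24
Subnet mask = 255.255.255.0
Last octet of IP: 105
Last octet of mask: 0
Network last octet = 105 AND 0 = 0

0


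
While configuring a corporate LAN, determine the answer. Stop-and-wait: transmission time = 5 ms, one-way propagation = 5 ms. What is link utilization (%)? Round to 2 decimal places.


Given: Ttrans = 5 ms, Tprop = 5 ms
RTT = 2 * Tprop = 2 * 5 = 10 ms
U = Ttrans / (Ttrans + RTT)
U = 5 / (5 + 10)
U = 5 / 15 = 0.333333
U% = 33.33%

33.33


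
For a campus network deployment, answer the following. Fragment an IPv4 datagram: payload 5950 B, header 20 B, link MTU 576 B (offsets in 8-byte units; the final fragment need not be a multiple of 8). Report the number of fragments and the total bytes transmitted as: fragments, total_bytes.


Max data per non-final fragment = floor((MTU - header)/8)*8 = floor((576 - 20)/8)*8 = floor(556/8)*8 = 552 B
Final fragment needs no 8-byte alignment: it can carry up to MTU - header = 556 B
Non-final fragments needed = ceil((payload - 556) / 552) = ceil(5394/552) = ceil(9.7717) = 10
Number of fragments = 10 + 1 = 11
Fragment sizes (data): 10 * 552 B + 430 B (last, 430 <= 556 OK)
Total bytes sent = payload + n_frags * header = 5950 + 11*20 = 5950 + 220 = 6170 B

11, 6170


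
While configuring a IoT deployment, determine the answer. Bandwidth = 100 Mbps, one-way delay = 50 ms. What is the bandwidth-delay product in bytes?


Given: bandwidth = 100 Mbps, delay = 50 ms
BDP in bits = 100 * 10^6 * 50 / 1000
BDP in bits = 5000000
BDP in bytes = 5000000 / 8 = 625000

625000


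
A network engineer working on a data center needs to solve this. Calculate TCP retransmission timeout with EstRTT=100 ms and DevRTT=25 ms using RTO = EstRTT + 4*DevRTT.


Given: EstRTT = 100 ms, DevRTT = 25 ms
Timeout = EstRTT + 4 * DevRTT
4 * DevRTT = 4 * 25 = 100
Timeout = 100 + 100 = 200 ms

200


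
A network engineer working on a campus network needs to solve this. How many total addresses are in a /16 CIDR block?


Given: CIDR prefix /16
Host bits = 32 - 16 = 16
Total addresses = 2^16 = 65536

65536


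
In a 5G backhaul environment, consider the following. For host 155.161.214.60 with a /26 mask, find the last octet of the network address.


Given: IP = 155.161.214.60, prefix = /26
Subnet mask = 255.255.255.192
Last octet of IP: 60
Last octet of mask: 192
Network last octet = 60 AND 192 = 0

0


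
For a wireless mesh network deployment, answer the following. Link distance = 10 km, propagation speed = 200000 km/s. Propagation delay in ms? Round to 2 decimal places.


Given: distance = 10 km, speed = 200000 km/s
Delay = distance / speed = 10 / 200000 seconds
Delay in ms = 10 * 1000 / 200000
Delay = 0.0500 ms
Rounded to 2 dp = 0.05 ms

0.05


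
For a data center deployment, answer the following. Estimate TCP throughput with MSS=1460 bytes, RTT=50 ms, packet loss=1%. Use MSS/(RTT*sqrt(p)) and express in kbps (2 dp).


Given: MSS = 1460 bytes, RTT = 50 ms, loss = 1%
RTT in seconds = 50 / 1000 = 0.05
Loss rate = 1% = 0.01
sqrt(loss) = sqrt(0.01) = 0.1
Throughput (bytes/s) = 1460 / (0.05 * 0.1) = 292000.0000
Throughput (kbps) = 292000.0000 * 8 / 1000 = 2336.000000 -> 2336.00 kbps (2 dp)

2336.00


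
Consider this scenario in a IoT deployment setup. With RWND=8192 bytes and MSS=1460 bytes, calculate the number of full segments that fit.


Given: RWND = 8192 bytes, MSS = 1460 bytes
Full segments = floor(RWND / MSS)
Full segments = floor(8192 / 1460)
Full segments = floor(5.611) = 5

5


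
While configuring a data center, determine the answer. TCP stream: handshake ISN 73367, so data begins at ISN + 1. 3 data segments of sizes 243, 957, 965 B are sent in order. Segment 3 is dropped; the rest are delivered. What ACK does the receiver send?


SYN uses sequence number 73367; first data byte = ISN + 1 = 73368.
Segment 1: SEQ = 73368, len = 243 B, covers [73368, 73610]
Segment 2: SEQ = 73611, len = 957 B, covers [73611, 74567]
Segment 3: SEQ = 74568, len = 965 B, covers [74568, 75532] [LOST]
In-order data received: bytes [73368, 74567] (segments 1..2).
Segment 3 missing -> gap begins at byte 74568.
Cumulative ACK = next expected in-order byte = 73368 + 243 + 957 = 74568

74568


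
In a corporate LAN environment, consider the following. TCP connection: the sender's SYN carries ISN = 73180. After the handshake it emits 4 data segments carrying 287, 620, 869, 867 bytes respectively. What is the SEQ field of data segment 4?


The SYN occupies sequence number ISN = 73180, so the first data byte is ISN + 1 = 73181.
SEQ of data segment i = (ISN + 1) + sum of payload sizes of segments 1..i-1.
Segment 1: SEQ = 73181, payload = 287 bytes
Segment 2: SEQ = 73468, payload = 620 bytes
Segment 3: SEQ = 74088, payload = 869 bytes
Segment 4: SEQ = 74957, payload = 867 bytes
SEQ of segment 4 = 73181 + 287 + 620 + 869 = 74957

74957


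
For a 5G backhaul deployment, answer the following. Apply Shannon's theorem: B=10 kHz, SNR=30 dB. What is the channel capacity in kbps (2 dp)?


Given: B = 10 kHz, SNR = 30 dB
SNR linear = 10^(30/10) = 1000
1 + SNR = 1001
log2(1001) = 9.9672262588
C = 10 * 1000 * 9.9672262588 = 99672.2626 bps
C = 99.672263 kbps -> 99.67 kbps (2 dp)

99.67


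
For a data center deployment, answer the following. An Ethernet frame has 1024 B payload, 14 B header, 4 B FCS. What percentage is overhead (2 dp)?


Given: payload = 1024 B, header = 14 B, trailer = 4 B
Overhead bytes = header + trailer = 14 + 4 = 18
Total frame = payload + overhead = 1024 + 18 = 1042
Overhead % = 18 / 1042 * 100 = 1.7274% -> 1.73% (2 dp)

1.73


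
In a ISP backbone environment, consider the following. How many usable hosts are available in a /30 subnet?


Given: subnet mask /30
Host bits = 32 - 30 = 2
Total addresses = 2^2 = 4
Usable hosts = 4 - 2 (network + broadcast) = 2

2


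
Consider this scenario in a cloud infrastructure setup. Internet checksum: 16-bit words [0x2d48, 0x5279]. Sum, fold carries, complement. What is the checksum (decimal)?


Given words: [0x2d48, 0x5279]
Step 1: Sum all words
Raw sum = 11592 + 21113 = 32705
One's complement = ~32705 & 0xFFFF = 32830

32830


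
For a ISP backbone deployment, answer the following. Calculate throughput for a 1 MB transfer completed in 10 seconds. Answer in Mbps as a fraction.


Given: file = 1 MB, time = 10 s
File in Mb = 1 * 8 = 8 Mb
Throughput = 8 / 10 Mbps
Throughput = 4/5 Mbps

4/5


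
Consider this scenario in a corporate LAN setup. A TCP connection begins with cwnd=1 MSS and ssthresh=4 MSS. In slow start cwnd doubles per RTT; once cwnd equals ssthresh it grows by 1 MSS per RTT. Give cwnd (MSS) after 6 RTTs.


RTT 0: cwnd = 1 MSS (initial)
RTT 1: cwnd = 2 MSS (slow start, doubled)
RTT 2: cwnd = 4 MSS (slow start, doubled)
RTT 3: cwnd = 5 MSS (congestion avoidance, +1)
RTT 4: cwnd = 6 MSS (congestion avoidance, +1)
RTT 5: cwnd = 7 MSS (congestion avoidance, +1)
RTT 6: cwnd = 8 MSS (congestion avoidance, +1)

8


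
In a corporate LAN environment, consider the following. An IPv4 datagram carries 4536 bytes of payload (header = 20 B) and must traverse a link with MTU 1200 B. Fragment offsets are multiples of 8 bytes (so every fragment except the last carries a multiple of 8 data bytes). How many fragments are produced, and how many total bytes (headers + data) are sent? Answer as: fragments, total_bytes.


Max data per non-final fragment = floor((MTU - header)/8)*8 = floor((1200 - 20)/8)*8 = floor(1180/8)*8 = 1176 B
Final fragment needs no 8-byte alignment: it can carry up to MTU - header = 1180 B
Non-final fragments needed = ceil((payload - 1180) / 1176) = ceil(3356/1176) = ceil(2.8537) = 3
Number of fragments = 3 + 1 = 4
Fragment sizes (data): 3 * 1176 B + 1008 B (last, 1008 <= 1180 OK)
Total bytes sent = payload + n_frags * header = 4536 + 4*20 = 4536 + 80 = 4616 B

4, 4616


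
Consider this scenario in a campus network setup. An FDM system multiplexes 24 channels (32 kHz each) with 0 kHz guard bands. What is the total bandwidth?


Given: 24 channels, 32 kHz each, guard = 0 kHz
Channel bandwidth = 24 * 32 = 768 kHz
Guard bands = 23 gaps * 0 kHz = 0 kHz
Total = 768 + 0 = 768 kHz

768


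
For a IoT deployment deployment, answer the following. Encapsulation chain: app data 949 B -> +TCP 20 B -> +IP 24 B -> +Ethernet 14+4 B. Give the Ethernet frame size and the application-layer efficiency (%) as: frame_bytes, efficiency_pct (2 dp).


TCP segment = 949 + 20 = 969 B
IP packet = 969 + 24 = 993 B
Ethernet frame = 993 + 14 + 4 = 1011 B
Efficiency = app / frame = 949 / 1011 = 0.938675 = 93.8675% -> 93.87% (2 dp)

1011, 93.87


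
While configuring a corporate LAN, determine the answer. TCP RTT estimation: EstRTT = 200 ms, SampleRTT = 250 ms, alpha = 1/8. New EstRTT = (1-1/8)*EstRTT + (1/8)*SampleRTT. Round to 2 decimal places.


Given: EstRTT = 200 ms, SampleRTT = 250 ms, alpha = 1/8
New EstRTT = (1 - alpha) * EstRTT + alpha * SampleRTT
(7/8) * 200 = 175
(1/8) * 250 = 31.25
New EstRTT = 175 + 31.25 = 206.25 ms -> 206.25 ms (2 dp)

206.25


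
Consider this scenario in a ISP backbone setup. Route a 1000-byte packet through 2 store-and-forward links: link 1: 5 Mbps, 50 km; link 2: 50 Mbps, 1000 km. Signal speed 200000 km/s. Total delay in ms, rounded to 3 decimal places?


Packet = 1000 bytes = 8000 bits. Store-and-forward: sum (t_trans + t_prop) per link.
Link 1: t_trans = 8000/(5*10^6) s = 1.6000 ms; t_prop = 50/200000 s = 0.2500 ms; subtotal = 1.8500 ms
Link 2: t_trans = 8000/(50*10^6) s = 0.1600 ms; t_prop = 1000/200000 s = 5.0000 ms; subtotal = 5.1600 ms
End-to-end = 1.8500 + 5.1600 = 7.0100 ms -> 7.010 ms (3 dp)

7.010


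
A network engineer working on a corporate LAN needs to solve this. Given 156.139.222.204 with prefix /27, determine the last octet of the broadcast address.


Given: IP = 156.139.222.204, prefix = /27
Host bits = 32 - 27 = 5
Network last octet = 204 AND mask = 192
Host part size = 2^5 - 1 = 31
Broadcast last octet = 192 OR 31 = 223

223


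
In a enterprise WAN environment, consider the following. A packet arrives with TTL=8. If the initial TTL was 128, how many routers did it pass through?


Given: initial TTL = 128, received TTL = 8
Hops = initial TTL - received TTL
Hops = 128 - 8 = 120

120


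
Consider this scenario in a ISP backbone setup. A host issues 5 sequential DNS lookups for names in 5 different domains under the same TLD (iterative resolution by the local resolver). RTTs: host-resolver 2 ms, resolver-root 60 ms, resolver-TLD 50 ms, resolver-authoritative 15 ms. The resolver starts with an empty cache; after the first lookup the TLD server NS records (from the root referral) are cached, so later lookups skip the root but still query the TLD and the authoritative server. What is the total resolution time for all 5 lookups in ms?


Lookup 1 (cold cache): local + root + TLD + auth = 2 + 60 + 50 + 15 = 127 ms
Lookups 2..5 (TLD NS cached -> skip root; new domain -> still ask TLD and auth): local + TLD + auth = 2 + 50 + 15 = 67 ms each
Remaining 4 lookups: 4 * 67 = 268 ms
Total = 127 + 268 = 395 ms

395


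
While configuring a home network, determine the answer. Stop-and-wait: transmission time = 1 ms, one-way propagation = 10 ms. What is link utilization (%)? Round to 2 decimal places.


Given: Ttrans = 1 ms, Tprop = 10 ms
RTT = 2 * Tprop = 2 * 10 = 20 ms
U = Ttrans / (Ttrans + RTT)
U = 1 / (1 + 20)
U = 1 / 21 = 0.047619
U% = 4.76%

4.76


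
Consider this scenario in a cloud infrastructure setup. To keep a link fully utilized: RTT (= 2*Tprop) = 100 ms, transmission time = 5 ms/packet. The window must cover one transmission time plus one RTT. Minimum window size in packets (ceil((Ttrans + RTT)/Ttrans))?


Given: Ttrans = 5 ms, RTT = 100 ms (= 2 * Tprop, Tprop = 50 ms)
Time until first ACK returns = Ttrans + RTT = 5 + 100 = 105 ms
Need W * Ttrans >= Ttrans + RTT  ->  W >= (Ttrans + RTT) / Ttrans
(Ttrans + RTT) / Ttrans = 105 / 5 = 21
W_min = ceil(21) = 21

21


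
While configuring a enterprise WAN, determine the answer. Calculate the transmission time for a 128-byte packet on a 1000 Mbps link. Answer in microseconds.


Given: packet = 128 bytes, bandwidth = 1000 Mbps
Packet in bits = 128 * 8 = 1024 bits
Bandwidth = 1000 * 10^6 = 1000000000 bps
Time = 1024 / 1000000000 seconds
Time in us = 1024 * 10^6 / 1000000000 = 1.024

1.024


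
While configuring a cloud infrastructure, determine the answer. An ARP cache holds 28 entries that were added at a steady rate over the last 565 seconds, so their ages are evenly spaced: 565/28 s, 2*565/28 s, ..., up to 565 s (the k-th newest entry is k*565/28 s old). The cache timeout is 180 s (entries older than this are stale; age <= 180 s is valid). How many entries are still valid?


Ages are k * 565/28 s for k = 1..28 (spacing = 20.1786 s).
Entry k is valid iff k * 565/28 <= 180 iff k <= 28 * 180 / 565 = 8.9204
n_valid = floor(8.9204) = 8
(n_stale = 28 - 8 = 20)

8


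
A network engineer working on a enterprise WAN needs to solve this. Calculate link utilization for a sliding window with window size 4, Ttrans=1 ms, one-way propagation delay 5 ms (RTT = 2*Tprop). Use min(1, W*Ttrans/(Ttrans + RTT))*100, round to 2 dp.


Given: W = 4, Ttrans = 1 ms, RTT = 10 ms (= 2 * Tprop, Tprop = 5 ms)
Cycle time = Ttrans + RTT = 1 + 10 = 11 ms (first packet sent until its ACK returns)
W * Ttrans = 4 * 1 = 4 ms of sending per cycle
W * Ttrans / (Ttrans + RTT) = 4 / 11 = 0.363636
U = min(1, 0.363636) = 0.363636
U% = 36.36%

36.36


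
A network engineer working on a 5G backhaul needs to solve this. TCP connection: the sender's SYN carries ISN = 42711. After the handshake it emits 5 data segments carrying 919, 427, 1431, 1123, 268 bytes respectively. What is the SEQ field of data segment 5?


The SYN occupies sequence number ISN = 42711, so the first data byte is ISN + 1 = 42712.
SEQ of data segment i = (ISN + 1) + sum of payload sizes of segments 1..i-1.
Segment 1: SEQ = 42712, payload = 919 bytes
Segment 2: SEQ = 43631, payload = 427 bytes
Segment 3: SEQ = 44058, payload = 1431 bytes
Segment 4: SEQ = 45489, payload = 1123 bytes
Segment 5: SEQ = 46612, payload = 268 bytes
SEQ of segment 5 = 42712 + 919 + 427 + 1431 + 1123 = 46612

46612


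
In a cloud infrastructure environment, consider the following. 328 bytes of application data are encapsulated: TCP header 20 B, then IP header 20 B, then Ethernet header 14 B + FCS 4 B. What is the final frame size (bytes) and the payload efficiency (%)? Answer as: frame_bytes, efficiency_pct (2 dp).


TCP segment = 328 + 20 = 348 B
IP packet = 348 + 20 = 368 B
Ethernet frame = 368 + 14 + 4 = 386 B
Efficiency = app / frame = 328 / 386 = 0.849741 = 84.9741% -> 84.97% (2 dp)

386, 84.97


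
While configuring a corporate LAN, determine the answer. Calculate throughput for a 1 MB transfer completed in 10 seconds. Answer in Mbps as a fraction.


Given: file = 1 MB, time = 10 s
File in Mb = 1 * 8 = 8 Mb
Throughput = 8 / 10 Mbps
Throughput = 4/5 Mbps

4/5


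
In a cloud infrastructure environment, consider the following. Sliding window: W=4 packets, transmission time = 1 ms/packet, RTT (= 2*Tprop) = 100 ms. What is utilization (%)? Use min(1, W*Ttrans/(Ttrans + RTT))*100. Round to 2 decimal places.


Given: W = 4, Ttrans = 1 ms, RTT = 100 ms (= 2 * Tprop, Tprop = 50 ms)
Cycle time = Ttrans + RTT = 1 + 100 = 101 ms (first packet sent until its ACK returns)
W * Ttrans = 4 * 1 = 4 ms of sending per cycle
W * Ttrans / (Ttrans + RTT) = 4 / 101 = 0.039604
U = min(1, 0.039604) = 0.039604
U% = 3.96%

3.96


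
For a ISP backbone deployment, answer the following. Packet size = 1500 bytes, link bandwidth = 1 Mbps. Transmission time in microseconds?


Given: packet = 1500 bytes, bandwidth = 1 Mbps
Packet in bits = 1500 * 8 = 12000 bits
Bandwidth = 1 * 10^6 = 1000000 bps
Time = 12000 / 1000000 seconds
Time in us = 12000 * 10^6 / 1000000 = 12000

12000


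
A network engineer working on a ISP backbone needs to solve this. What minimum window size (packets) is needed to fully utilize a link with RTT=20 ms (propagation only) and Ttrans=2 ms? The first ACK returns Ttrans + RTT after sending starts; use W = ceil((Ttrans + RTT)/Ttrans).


Given: Ttrans = 2 ms, RTT = 20 ms (= 2 * Tprop, Tprop = 10 ms)
Time until first ACK returns = Ttrans + RTT = 2 + 20 = 22 ms
Need W * Ttrans >= Ttrans + RTT  ->  W >= (Ttrans + RTT) / Ttrans
(Ttrans + RTT) / Ttrans = 22 / 2 = 11
W_min = ceil(11) = 11

11


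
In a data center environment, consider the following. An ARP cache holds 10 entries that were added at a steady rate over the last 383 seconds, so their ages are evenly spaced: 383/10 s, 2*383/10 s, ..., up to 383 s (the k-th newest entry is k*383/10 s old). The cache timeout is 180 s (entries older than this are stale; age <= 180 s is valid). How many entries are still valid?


Ages are k * 383/10 s for k = 1..10 (spacing = 38.3000 s).
Entry k is valid iff k * 383/10 <= 180 iff k <= 10 * 180 / 383 = 4.6997
n_valid = floor(4.6997) = 4
(n_stale = 10 - 4 = 6)

4


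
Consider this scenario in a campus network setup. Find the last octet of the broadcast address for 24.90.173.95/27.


Given: IP = 24.90.173.95, prefix = /27
Host bits = 32 - 27 = 5
Network last octet = 95 AND mask = 64
Host part size = 2^5 - 1 = 31
Broadcast last octet = 64 OR 31 = 95

95


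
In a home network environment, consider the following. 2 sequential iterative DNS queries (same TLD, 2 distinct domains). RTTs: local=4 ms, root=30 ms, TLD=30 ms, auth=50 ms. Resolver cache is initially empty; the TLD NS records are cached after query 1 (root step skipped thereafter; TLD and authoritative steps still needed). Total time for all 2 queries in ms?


Lookup 1 (cold cache): local + root + TLD + auth = 4 + 30 + 30 + 50 = 114 ms
Lookups 2..2 (TLD NS cached -> skip root; new domain -> still ask TLD and auth): local + TLD + auth = 4 + 30 + 50 = 84 ms each
Remaining 1 lookups: 1 * 84 = 84 ms
Total = 114 + 84 = 198 ms

198


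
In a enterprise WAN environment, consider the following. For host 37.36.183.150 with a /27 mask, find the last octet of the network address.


Given: IP = 37.36.183.150, prefix = /27
Subnet mask = 255.255.255.224
Last octet of IP: 150
Last octet of mask: 224
Network last octet = 150 AND 224 = 128

128


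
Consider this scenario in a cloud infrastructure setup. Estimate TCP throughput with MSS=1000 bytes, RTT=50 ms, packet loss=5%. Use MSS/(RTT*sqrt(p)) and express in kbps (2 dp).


Given: MSS = 1000 bytes, RTT = 50 ms, loss = 5%
RTT in seconds = 50 / 1000 = 0.05
Loss rate = 5% = 0.05
sqrt(loss) = sqrt(0.05) = 0.223606797750
Throughput (bytes/s) = 1000 / (0.05 * 0.223606797750) = 89442.7191
Throughput (kbps) = 89442.7191 * 8 / 1000 = 715.541753 -> 715.54 kbps (2 dp)

715.54


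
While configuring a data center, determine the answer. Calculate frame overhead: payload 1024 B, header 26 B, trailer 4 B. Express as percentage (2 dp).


Given: payload = 1024 B, header = 26 B, trailer = 4 B
Overhead bytes = header + trailer = 26 + 4 = 30
Total frame = payload + overhead = 1024 + 30 = 1054
Overhead % = 30 / 1054 * 100 = 2.8463% -> 2.85% (2 dp)

2.85


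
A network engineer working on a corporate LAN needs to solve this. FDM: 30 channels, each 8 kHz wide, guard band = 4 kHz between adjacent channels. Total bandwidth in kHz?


Given: 30 channels, 8 kHz each, guard = 4 kHz
Channel bandwidth = 30 * 8 = 240 kHz
Guard bands = 29 gaps * 4 kHz = 116 kHz
Total = 240 + 116 = 356 kHz

356


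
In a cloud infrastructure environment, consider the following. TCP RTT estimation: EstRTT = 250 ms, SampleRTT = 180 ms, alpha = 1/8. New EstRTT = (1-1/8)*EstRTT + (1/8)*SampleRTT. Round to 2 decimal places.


Given: EstRTT = 250 ms, SampleRTT = 180 ms, alpha = 1/8
New EstRTT = (1 - alpha) * EstRTT + alpha * SampleRTT
(7/8) * 250 = 218.75
(1/8) * 180 = 22.5
New EstRTT = 218.75 + 22.5 = 241.25 ms -> 241.25 ms (2 dp)

241.25


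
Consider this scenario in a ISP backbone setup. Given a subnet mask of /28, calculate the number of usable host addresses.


Given: subnet mask /28
Host bits = 32 - 28 = 4
Total addresses = 2^4 = 16
Usable hosts = 16 - 2 (network + broadcast) = 14

14


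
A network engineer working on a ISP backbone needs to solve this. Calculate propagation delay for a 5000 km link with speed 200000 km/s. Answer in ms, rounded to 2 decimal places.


Given: distance = 5000 km, speed = 200000 km/s
Delay = distance / speed = 5000 / 200000 seconds
Delay in ms = 5000 * 1000 / 200000
Delay = 25.0000 ms
Rounded to 2 dp = 25.00 ms

25.00
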